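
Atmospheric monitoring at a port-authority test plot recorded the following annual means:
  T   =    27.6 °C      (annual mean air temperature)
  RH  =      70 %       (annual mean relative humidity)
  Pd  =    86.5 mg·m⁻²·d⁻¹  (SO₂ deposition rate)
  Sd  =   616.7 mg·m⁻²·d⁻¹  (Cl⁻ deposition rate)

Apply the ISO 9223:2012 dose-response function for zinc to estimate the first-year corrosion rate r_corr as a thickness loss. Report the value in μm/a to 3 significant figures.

r_corr = 13.1 μm/a

zinc: f(T) = -0.071·(T−10) [T>10 °C] = -1.2496
  Pd branch = 0.0129·Pd^0.44·e^(0.046·RH+f) = 0.6586 μm/a
  Sd branch = 0.0175·Sd^0.57·e^(0.008·RH+0.085·T) = 12.46 μm/a
  sum: 0.6586 + 12.46 → r_corr = 13.12 μm/a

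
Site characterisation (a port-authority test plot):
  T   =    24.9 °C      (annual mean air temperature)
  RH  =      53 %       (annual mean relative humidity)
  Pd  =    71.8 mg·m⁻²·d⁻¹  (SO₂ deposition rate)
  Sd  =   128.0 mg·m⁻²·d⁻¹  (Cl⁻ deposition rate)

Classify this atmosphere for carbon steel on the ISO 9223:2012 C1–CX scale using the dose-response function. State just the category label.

C4

carbon steel: T>10 °C ⇒ hinge -0.054·(24.9−10) = -0.8046
  SO₂ term: 1.77·71.8^0.52·exp(0.02·53-0.8046) = 21.09
  Cl⁻ term: 0.102·128.0^0.62·exp(0.033·53+0.04·24.9) = 32.15
  sum: 21.09 + 32.15 → r_corr = 53.24 μm/a
53.2 μm/a falls in (50, 80] for carbon steel → category C4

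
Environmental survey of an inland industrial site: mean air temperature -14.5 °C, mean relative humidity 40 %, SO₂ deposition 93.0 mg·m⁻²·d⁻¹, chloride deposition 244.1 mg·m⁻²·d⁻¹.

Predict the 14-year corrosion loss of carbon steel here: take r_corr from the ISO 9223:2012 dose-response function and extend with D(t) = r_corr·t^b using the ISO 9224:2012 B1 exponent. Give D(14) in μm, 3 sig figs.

carbon steel: f(T) = +0.150·(T−10) [T≤10 °C] = -3.6750
  sulphur-dioxide contribution → 1.054 μm/a
  chloride contribution → 6.461 μm/a
  ⇒ r_corr(carbon steel) = 7.515 μm/a
ISO 9224: D(t) = r_corr · t^b with b = 0.523 (carbon steel, B1)
  D(14) = 7.515 × 14^0.523 = 7.515 × 3.976 = 29.88 μm

D(14) = 29.9 μm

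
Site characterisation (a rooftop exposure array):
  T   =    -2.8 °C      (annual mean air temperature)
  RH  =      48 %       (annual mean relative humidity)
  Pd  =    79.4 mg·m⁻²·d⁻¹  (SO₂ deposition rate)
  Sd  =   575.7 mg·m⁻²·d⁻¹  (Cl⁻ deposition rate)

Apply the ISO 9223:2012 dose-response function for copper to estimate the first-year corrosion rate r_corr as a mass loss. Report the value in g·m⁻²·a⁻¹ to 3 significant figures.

r_corr = 3.01 g·m⁻²·a⁻¹

copper: T≤10 °C ⇒ hinge +0.126·(-2.8−10) = -1.6128
  sulphur-dioxide contribution → 0.05594 μm/a
  chloride contribution → 0.2798 μm/a
  total first-year rate 0.3357 μm/a
Convert to mass loss: 0.3357 μm/a × 8.96 g/cm³ = 3.008 g·m⁻²·a⁻¹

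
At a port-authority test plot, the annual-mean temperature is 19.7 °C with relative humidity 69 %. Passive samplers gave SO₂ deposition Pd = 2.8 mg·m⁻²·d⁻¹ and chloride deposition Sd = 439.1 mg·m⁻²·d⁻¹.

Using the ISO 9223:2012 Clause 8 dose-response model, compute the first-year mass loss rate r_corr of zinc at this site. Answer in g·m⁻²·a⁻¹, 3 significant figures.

r_corr = 38.9 g·m⁻²·a⁻¹

zinc: temperature factor f = -0.071·(9.7) = -0.6887
  SO₂ term: 0.0129·2.8^0.44·exp(0.046·69-0.6887) = 0.2436
  Sd branch = 0.0175·Sd^0.57·e^(0.008·RH+0.085·T) = 5.203 μm/a
  sum: 0.2436 + 5.203 → r_corr = 5.447 μm/a
Convert to mass loss: 5.447 μm/a × 7.14 g/cm³ = 38.89 g·m⁻²·a⁻¹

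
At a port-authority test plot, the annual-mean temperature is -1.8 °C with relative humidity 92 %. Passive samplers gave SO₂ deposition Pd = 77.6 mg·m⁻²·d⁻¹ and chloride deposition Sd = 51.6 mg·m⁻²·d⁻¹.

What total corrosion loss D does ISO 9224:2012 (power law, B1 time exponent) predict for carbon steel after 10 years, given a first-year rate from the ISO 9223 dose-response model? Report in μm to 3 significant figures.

D(10) = 137 μm

carbon steel: temperature factor f = +0.150·(-11.8) = -1.7700
  sulphur-dioxide contribution → 18.24 μm/a
  chloride contribution → 22.79 μm/a
  total first-year rate 41.03 μm/a
Long-term exponent b (ISO 9224 Table 2, B1) = 0.523
  D(10) = 41.03 × 10^0.523 = 41.03 × 3.334 = 136.8 μm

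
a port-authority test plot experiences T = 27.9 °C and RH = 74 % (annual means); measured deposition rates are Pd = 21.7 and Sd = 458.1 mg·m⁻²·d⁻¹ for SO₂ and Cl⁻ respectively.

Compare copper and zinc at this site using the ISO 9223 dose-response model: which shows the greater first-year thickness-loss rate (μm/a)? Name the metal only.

zinc

copper: T>10 °C ⇒ hinge -0.080·(27.9−10) = -1.4320
  SO₂ term: 0.0053·21.7^0.26·exp(0.059·74-1.4320) = 0.2218
  Cl⁻ term: 0.01025·458.1^0.27·exp(0.036·74+0.049·27.9) = 3.019
  r_corr = 0.2218 + 3.019 = 3.241 μm/a
zinc: f(T) = -0.071·(T−10) [T>10 °C] = -1.2709
  Pd branch = 0.0129·Pd^0.44·e^(0.046·RH+f) = 0.4217 μm/a
  Cl⁻ term: 0.0175·458.1^0.57·exp(0.008·74+0.085·27.9) = 11.14
  r_corr = 0.4217 + 11.14 = 11.56 μm/a
Ordering by μm/a: zinc (11.6) > copper (3.24)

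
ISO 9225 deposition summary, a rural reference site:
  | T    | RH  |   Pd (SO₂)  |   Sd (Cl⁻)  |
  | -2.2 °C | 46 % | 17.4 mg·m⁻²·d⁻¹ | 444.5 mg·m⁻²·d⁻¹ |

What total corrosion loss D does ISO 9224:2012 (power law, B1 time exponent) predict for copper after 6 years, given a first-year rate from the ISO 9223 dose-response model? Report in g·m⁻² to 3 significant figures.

copper: T≤10 °C ⇒ hinge +0.126·(-2.2−10) = -1.5372
  Pd branch = 0.0053·Pd^0.26·e^(0.059·RH+f) = 0.03613 μm/a
  Sd branch = 0.01025·Sd^0.27·e^(0.036·RH+0.049·T) = 0.25 μm/a
  r_corr = 0.03613 + 0.25 = 0.2862 μm/a
Power-law: D(6) = r_corr · 6^0.667
  D(6) = 0.2862 × 6^0.667 = 0.2862 × 3.304 = 0.9455 μm
  Mass loss = 0.9455 μm × 8.96 g/cm³ = 8.472 g·m⁻²

D(6) = 8.47 g·m⁻²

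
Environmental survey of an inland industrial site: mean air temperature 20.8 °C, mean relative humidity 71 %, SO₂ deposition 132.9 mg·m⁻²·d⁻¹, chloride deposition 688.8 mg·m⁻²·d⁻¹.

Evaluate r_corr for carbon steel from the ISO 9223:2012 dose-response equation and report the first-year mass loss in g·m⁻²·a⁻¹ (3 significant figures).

r_corr = 1.51e+03 g·m⁻²·a⁻¹

carbon steel: temperature factor f = -0.054·(10.8) = -0.5832
  SO₂ term: 1.77·132.9^0.52·exp(0.02·71-0.5832) = 51.95
  Cl⁻ term: 0.102·688.8^0.62·exp(0.033·71+0.04·20.8) = 140.3
  r_corr = 51.95 + 140.3 = 192.3 μm/a
Convert to mass loss: 192.3 μm/a × 7.85 g/cm³ = 1509 g·m⁻²·a⁻¹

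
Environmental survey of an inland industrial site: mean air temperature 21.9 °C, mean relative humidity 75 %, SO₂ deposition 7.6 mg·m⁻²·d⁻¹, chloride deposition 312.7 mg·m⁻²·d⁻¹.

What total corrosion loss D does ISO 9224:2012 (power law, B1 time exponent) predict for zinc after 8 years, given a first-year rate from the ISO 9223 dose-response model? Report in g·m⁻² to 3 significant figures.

D(8) = 226 g·m⁻²

zinc: T>10 °C ⇒ hinge -0.071·(21.9−10) = -0.8449
  sulphur-dioxide contribution → 0.4261 μm/a
  chloride contribution → 5.423 μm/a
  ⇒ r_corr(zinc) = 5.85 μm/a
Long-term exponent b (ISO 9224 Table 2, B1) = 0.813
  D(8) = 5.85 × 8^0.813 = 5.85 × 5.423 = 31.72 μm
  Mass loss = 31.72 μm × 7.14 g/cm³ = 226.5 g·m⁻²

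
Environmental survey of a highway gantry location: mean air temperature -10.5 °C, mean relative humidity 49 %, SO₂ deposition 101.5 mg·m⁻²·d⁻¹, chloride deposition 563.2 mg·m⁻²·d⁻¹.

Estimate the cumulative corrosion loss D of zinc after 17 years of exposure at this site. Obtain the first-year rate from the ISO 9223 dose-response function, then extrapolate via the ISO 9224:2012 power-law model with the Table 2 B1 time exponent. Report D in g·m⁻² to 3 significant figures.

D(17) = 58.8 g·m⁻²

zinc: T≤10 °C ⇒ hinge +0.038·(-10.5−10) = -0.7790
  sulphur-dioxide contribution → 0.4305 μm/a
  chloride contribution → 0.3922 μm/a
  ⇒ r_corr(zinc) = 0.8228 μm/a
Power-law: D(17) = r_corr · 17^0.813
  D(17) = 0.8228 × 17^0.813 = 0.8228 × 10.01 = 8.235 μm
  Mass loss = 8.235 μm × 7.14 g/cm³ = 58.79 g·m⁻²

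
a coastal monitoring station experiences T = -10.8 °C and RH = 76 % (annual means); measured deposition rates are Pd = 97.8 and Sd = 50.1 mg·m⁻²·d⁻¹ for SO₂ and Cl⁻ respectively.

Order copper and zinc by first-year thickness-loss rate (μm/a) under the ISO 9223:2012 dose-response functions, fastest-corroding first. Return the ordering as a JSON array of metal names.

["zinc", "copper"]

copper: f(T) = +0.126·(T−10) [T≤10 °C] = -2.6208
  sulphur-dioxide contribution → 0.1124 μm/a
  chloride contribution → 0.268 μm/a
  total first-year rate 0.3804 μm/a
zinc: T≤10 °C ⇒ hinge +0.038·(-10.8−10) = -0.7904
  sulphur-dioxide contribution → 1.45 μm/a
  chloride contribution → 0.1195 μm/a
  total first-year rate 1.569 μm/a
Ordering by μm/a: zinc (1.57) > copper (0.38)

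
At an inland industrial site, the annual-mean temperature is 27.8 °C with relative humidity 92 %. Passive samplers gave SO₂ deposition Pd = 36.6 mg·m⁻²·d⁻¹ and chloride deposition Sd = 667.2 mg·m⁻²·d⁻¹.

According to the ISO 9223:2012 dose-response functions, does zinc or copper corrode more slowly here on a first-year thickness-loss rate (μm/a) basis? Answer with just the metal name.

zinc: T>10 °C ⇒ hinge -0.071·(27.8−10) = -1.2638
  Pd branch = 0.0129·Pd^0.44·e^(0.046·RH+f) = 1.223 μm/a
  Cl⁻ term: 0.0175·667.2^0.57·exp(0.008·92+0.085·27.8) = 15.8
  sum: 1.223 + 15.8 → r_corr = 17.03 μm/a
copper: T>10 °C ⇒ hinge -0.080·(27.8−10) = -1.4240
  Pd branch = 0.0053·Pd^0.26·e^(0.059·RH+f) = 0.7408 μm/a
  Sd branch = 0.01025·Sd^0.27·e^(0.036·RH+0.049·T) = 6.357 μm/a
  sum: 0.7408 + 6.357 → r_corr = 7.098 μm/a
Ordering by μm/a: zinc (17) > copper (7.1)

copper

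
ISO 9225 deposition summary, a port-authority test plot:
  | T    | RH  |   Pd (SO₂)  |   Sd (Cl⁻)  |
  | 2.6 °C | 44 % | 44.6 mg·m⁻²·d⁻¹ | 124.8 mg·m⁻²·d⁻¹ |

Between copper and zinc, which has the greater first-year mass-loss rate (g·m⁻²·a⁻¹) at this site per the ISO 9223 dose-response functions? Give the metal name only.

copper: f(T) = +0.126·(T−10) [T≤10 °C] = -0.9324
  sulphur-dioxide contribution → 0.07509 μm/a
  chloride contribution → 0.2089 μm/a
  total first-year rate 0.284 μm/a
  mass loss = 0.284 μm/a × 8.96 g/cm³ = 2.545 g·m⁻²·a⁻¹
zinc: temperature factor f = +0.038·(-7.4) = -0.2812
  sulphur-dioxide contribution → 0.3919 μm/a
  chloride contribution → 0.4861 μm/a
  ⇒ r_corr(zinc) = 0.878 μm/a
  mass loss = 0.878 μm/a × 7.14 g/cm³ = 6.269 g·m⁻²·a⁻¹
Ordering by g·m⁻²·a⁻¹: zinc (6.27) > copper (2.54)

zinc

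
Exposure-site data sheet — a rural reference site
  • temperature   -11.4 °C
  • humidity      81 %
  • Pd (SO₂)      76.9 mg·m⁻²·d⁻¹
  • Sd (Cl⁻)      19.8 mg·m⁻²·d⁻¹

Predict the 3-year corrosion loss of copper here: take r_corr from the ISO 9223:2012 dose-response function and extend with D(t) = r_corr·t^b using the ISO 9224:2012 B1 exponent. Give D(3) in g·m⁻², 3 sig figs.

D(3) = 6.97 g·m⁻²

copper: f(T) = +0.126·(T−10) [T≤10 °C] = -2.6964
  SO₂ term: 0.0053·76.9^0.26·exp(0.059·81-2.6964) = 0.1315
  Cl⁻ term: 0.01025·19.8^0.27·exp(0.036·81+0.049·-11.4) = 0.2425
  r_corr = 0.1315 + 0.2425 = 0.374 μm/a
Power-law: D(3) = r_corr · 3^0.667
  D(3) = 0.374 × 3^0.667 = 0.374 × 2.081 = 0.7782 μm
  Mass loss = 0.7782 μm × 8.96 g/cm³ = 6.973 g·m⁻²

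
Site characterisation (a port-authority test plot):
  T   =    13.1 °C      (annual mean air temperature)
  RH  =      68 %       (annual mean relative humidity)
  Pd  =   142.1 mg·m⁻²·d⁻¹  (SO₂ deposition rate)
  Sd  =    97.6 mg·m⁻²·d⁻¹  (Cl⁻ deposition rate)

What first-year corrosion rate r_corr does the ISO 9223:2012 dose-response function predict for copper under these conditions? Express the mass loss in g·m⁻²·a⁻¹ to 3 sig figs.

r_corr = 14.4 g·m⁻²·a⁻¹

copper: T>10 °C ⇒ hinge -0.080·(13.1−10) = -0.2480
  Pd branch = 0.0053·Pd^0.26·e^(0.059·RH+f) = 0.8292 μm/a
  Cl⁻ term: 0.01025·97.6^0.27·exp(0.036·68+0.049·13.1) = 0.7759
  r_corr = 0.8292 + 0.7759 = 1.605 μm/a
Convert to mass loss: 1.605 μm/a × 8.96 g/cm³ = 14.38 g·m⁻²·a⁻¹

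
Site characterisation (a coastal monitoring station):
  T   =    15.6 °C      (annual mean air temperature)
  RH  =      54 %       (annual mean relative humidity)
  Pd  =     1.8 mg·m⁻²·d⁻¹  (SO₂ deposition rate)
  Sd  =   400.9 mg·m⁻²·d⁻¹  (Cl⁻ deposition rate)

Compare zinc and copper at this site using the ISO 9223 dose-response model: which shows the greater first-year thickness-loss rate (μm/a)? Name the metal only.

zinc: f(T) = -0.071·(T−10) [T>10 °C] = -0.3976
  SO₂ term: 0.0129·1.8^0.44·exp(0.046·54-0.3976) = 0.1346
  Cl⁻ term: 0.0175·400.9^0.57·exp(0.008·54+0.085·15.6) = 3.092
  sum: 0.1346 + 3.092 → r_corr = 3.227 μm/a
copper: f(T) = -0.080·(T−10) [T>10 °C] = -0.4480
  SO₂ term: 0.0053·1.8^0.26·exp(0.059·54-0.4480) = 0.09544
  Sd branch = 0.01025·Sd^0.27·e^(0.036·RH+0.049·T) = 0.7759 μm/a
  r_corr = 0.09544 + 0.7759 = 0.8713 μm/a
Ordering by μm/a: zinc (3.23) > copper (0.871)

zinc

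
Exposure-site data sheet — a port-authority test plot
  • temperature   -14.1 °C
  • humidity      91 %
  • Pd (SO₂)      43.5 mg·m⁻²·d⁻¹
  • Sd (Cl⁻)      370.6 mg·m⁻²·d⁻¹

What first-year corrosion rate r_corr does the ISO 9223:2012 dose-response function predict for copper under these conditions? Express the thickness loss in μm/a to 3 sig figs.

copper: T≤10 °C ⇒ hinge +0.126·(-14.1−10) = -3.0366
  Pd branch = 0.0053·Pd^0.26·e^(0.059·RH+f) = 0.1456 μm/a
  Cl⁻ term: 0.01025·370.6^0.27·exp(0.036·91+0.049·-14.1) = 0.6715
  r_corr = 0.1456 + 0.6715 = 0.8171 μm/a

r_corr = 0.817 μm/a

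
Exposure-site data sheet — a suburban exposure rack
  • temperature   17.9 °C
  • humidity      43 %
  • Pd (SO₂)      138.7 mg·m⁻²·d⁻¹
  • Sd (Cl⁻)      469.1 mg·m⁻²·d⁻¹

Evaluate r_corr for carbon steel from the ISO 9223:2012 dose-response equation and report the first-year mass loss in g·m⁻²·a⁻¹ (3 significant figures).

carbon steel: T>10 °C ⇒ hinge -0.054·(17.9−10) = -0.4266
  sulphur-dioxide contribution → 35.49 μm/a
  chloride contribution → 39.08 μm/a
  ⇒ r_corr(carbon steel) = 74.57 μm/a
Convert to mass loss: 74.57 μm/a × 7.85 g/cm³ = 585.4 g·m⁻²·a⁻¹

r_corr = 585 g·m⁻²·a⁻¹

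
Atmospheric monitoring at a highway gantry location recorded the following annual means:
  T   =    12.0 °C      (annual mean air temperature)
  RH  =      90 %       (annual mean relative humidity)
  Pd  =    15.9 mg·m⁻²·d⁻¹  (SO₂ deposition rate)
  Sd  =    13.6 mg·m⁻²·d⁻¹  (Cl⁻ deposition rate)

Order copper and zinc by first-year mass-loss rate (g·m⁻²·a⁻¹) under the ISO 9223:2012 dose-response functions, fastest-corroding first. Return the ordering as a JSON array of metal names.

copper: T>10 °C ⇒ hinge -0.080·(12.0−10) = -0.1600
  SO₂ term: 0.0053·15.9^0.26·exp(0.059·90-0.1600) = 1.876
  Sd branch = 0.01025·Sd^0.27·e^(0.036·RH+0.049·T) = 0.9534 μm/a
  r_corr = 1.876 + 0.9534 = 2.829 μm/a
  mass loss = 2.829 μm/a × 8.96 g/cm³ = 25.35 g·m⁻²·a⁻¹
zinc: temperature factor f = -0.071·(2.0) = -0.1420
  SO₂ term: 0.0129·15.9^0.44·exp(0.046·90-0.1420) = 2.374
  Cl⁻ term: 0.0175·13.6^0.57·exp(0.008·90+0.085·12.0) = 0.4414
  sum: 2.374 + 0.4414 → r_corr = 2.816 μm/a
  mass loss = 2.816 μm/a × 7.14 g/cm³ = 20.1 g·m⁻²·a⁻¹
Ordering by g·m⁻²·a⁻¹: copper (25.4) > zinc (20.1)

["copper", "zinc"]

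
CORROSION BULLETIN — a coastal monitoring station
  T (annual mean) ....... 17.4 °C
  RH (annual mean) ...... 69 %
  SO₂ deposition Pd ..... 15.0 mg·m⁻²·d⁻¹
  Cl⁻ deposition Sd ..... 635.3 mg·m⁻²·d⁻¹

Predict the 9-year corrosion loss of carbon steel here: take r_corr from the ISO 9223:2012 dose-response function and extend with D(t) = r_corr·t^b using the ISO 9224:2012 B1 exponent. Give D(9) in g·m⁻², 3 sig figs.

D(9) = 3.18e+03 g·m⁻²

carbon steel: temperature factor f = -0.054·(7.4) = -0.3996
  Pd branch = 1.77·Pd^0.52·e^(0.02·RH+f) = 19.29 μm/a
  Sd branch = 0.102·Sd^0.62·e^(0.033·RH+0.04·T) = 109 μm/a
  r_corr = 19.29 + 109 = 128.3 μm/a
Long-term exponent b (ISO 9224 Table 2, B1) = 0.523
  D(9) = 128.3 × 9^0.523 = 128.3 × 3.156 = 405 μm
  Mass loss = 405 μm × 7.85 g/cm³ = 3179 g·m⁻²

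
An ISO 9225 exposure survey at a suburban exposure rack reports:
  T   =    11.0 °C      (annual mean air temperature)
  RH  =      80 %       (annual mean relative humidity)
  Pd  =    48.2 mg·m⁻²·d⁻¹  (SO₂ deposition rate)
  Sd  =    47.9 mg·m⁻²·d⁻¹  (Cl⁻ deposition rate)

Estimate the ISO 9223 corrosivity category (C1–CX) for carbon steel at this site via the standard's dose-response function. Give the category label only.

carbon steel: T>10 °C ⇒ hinge -0.054·(11.0−10) = -0.0540
  SO₂ term: 1.77·48.2^0.52·exp(0.02·80-0.0540) = 62.31
  Sd branch = 0.102·Sd^0.62·e^(0.033·RH+0.04·T) = 24.44 μm/a
  sum: 62.31 + 24.44 → r_corr = 86.75 μm/a
ISO 9223 Table 2 (carbon steel): 80 < 86.7 ≤ 200 μm/a ⇒ C5

C5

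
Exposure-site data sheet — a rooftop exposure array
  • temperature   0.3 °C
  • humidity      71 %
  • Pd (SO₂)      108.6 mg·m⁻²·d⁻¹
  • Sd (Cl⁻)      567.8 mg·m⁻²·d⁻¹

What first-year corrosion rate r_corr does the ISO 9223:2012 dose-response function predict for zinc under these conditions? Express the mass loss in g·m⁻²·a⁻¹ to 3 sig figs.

r_corr = 21.5 g·m⁻²·a⁻¹

zinc: T≤10 °C ⇒ hinge +0.038·(0.3−10) = -0.3686
  SO₂ term: 0.0129·108.6^0.44·exp(0.046·71-0.3686) = 1.839
  Cl⁻ term: 0.0175·567.8^0.57·exp(0.008·71+0.085·0.3) = 1.177
  sum: 1.839 + 1.177 → r_corr = 3.016 μm/a
Convert to mass loss: 3.016 μm/a × 7.14 g/cm³ = 21.54 g·m⁻²·a⁻¹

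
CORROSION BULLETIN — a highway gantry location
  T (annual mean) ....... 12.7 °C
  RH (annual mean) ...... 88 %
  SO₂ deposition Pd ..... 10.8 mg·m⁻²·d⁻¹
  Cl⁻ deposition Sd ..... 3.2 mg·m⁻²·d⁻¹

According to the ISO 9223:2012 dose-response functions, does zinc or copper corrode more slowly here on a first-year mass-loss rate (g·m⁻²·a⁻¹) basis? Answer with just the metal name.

zinc

zinc: f(T) = -0.071·(T−10) [T>10 °C] = -0.1917
  sulphur-dioxide contribution → 1.738 μm/a
  chloride contribution → 0.2021 μm/a
  total first-year rate 1.94 μm/a
  mass loss = 1.94 μm/a × 7.14 g/cm³ = 13.85 g·m⁻²·a⁻¹
copper: temperature factor f = -0.080·(2.7) = -0.2160
  sulphur-dioxide contribution → 1.426 μm/a
  chloride contribution → 0.6212 μm/a
  total first-year rate 2.047 μm/a
  mass loss = 2.047 μm/a × 8.96 g/cm³ = 18.34 g·m⁻²·a⁻¹
Ordering by g·m⁻²·a⁻¹: copper (18.3) > zinc (13.9)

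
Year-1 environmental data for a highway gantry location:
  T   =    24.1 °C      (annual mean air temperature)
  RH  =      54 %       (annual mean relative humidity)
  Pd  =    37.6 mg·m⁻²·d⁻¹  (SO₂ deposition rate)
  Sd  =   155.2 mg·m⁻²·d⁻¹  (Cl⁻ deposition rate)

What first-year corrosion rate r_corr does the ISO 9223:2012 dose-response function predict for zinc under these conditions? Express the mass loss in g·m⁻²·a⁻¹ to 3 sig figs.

r_corr = 28.5 g·m⁻²·a⁻¹

zinc: temperature factor f = -0.071·(14.1) = -1.0011
  SO₂ term: 0.0129·37.6^0.44·exp(0.046·54-1.0011) = 0.2803
  Cl⁻ term: 0.0175·155.2^0.57·exp(0.008·54+0.085·24.1) = 3.708
  sum: 0.2803 + 3.708 → r_corr = 3.988 μm/a
Convert to mass loss: 3.988 μm/a × 7.14 g/cm³ = 28.48 g·m⁻²·a⁻¹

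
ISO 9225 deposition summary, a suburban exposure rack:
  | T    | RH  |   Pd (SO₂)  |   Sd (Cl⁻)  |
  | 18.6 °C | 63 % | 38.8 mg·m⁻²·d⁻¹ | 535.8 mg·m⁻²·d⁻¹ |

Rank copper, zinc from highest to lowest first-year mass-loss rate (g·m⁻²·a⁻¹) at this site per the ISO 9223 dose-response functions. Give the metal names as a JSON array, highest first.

["zinc", "copper"]

copper: f(T) = -0.080·(T−10) [T>10 °C] = -0.6880
  SO₂ term: 0.0053·38.8^0.26·exp(0.059·63-0.6880) = 0.2837
  Cl⁻ term: 0.01025·535.8^0.27·exp(0.036·63+0.049·18.6) = 1.344
  r_corr = 0.2837 + 1.344 = 1.628 μm/a
  mass loss = 1.628 μm/a × 8.96 g/cm³ = 14.58 g·m⁻²·a⁻¹
zinc: T>10 °C ⇒ hinge -0.071·(18.6−10) = -0.6106
  Pd branch = 0.0129·Pd^0.44·e^(0.046·RH+f) = 0.6354 μm/a
  Sd branch = 0.0175·Sd^0.57·e^(0.008·RH+0.085·T) = 5.059 μm/a
  r_corr = 0.6354 + 5.059 = 5.695 μm/a
  mass loss = 5.695 μm/a × 7.14 g/cm³ = 40.66 g·m⁻²·a⁻¹
Ordering by g·m⁻²·a⁻¹: zinc (40.7) > copper (14.6)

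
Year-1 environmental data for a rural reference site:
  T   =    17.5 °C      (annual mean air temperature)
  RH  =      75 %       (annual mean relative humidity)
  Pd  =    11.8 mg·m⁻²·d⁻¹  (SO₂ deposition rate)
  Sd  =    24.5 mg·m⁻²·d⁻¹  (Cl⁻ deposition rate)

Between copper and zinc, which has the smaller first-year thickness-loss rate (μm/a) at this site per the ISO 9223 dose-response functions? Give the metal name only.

copper

copper: temperature factor f = -0.080·(7.5) = -0.6000
  Pd branch = 0.0053·Pd^0.26·e^(0.059·RH+f) = 0.4615 μm/a
  Cl⁻ term: 0.01025·24.5^0.27·exp(0.036·75+0.049·17.5) = 0.8527
  r_corr = 0.4615 + 0.8527 = 1.314 μm/a
zinc: f(T) = -0.071·(T−10) [T>10 °C] = -0.5325
  SO₂ term: 0.0129·11.8^0.44·exp(0.046·75-0.5325) = 0.7068
  Cl⁻ term: 0.0175·24.5^0.57·exp(0.008·75+0.085·17.5) = 0.8739
  sum: 0.7068 + 0.8739 → r_corr = 1.581 μm/a
Ordering by μm/a: zinc (1.58) > copper (1.31)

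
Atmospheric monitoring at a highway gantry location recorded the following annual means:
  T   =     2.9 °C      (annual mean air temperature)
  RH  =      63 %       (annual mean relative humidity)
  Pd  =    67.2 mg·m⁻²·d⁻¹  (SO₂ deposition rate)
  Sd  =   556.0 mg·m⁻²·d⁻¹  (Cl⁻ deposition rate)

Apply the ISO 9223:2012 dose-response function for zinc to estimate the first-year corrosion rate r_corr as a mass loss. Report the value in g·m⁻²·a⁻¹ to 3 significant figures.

r_corr = 17.8 g·m⁻²·a⁻¹

zinc: T≤10 °C ⇒ hinge +0.038·(2.9−10) = -0.2698
  sulphur-dioxide contribution → 1.138 μm/a
  chloride contribution → 1.36 μm/a
  ⇒ r_corr(zinc) = 2.498 μm/a
Convert to mass loss: 2.498 μm/a × 7.14 g/cm³ = 17.84 g·m⁻²·a⁻¹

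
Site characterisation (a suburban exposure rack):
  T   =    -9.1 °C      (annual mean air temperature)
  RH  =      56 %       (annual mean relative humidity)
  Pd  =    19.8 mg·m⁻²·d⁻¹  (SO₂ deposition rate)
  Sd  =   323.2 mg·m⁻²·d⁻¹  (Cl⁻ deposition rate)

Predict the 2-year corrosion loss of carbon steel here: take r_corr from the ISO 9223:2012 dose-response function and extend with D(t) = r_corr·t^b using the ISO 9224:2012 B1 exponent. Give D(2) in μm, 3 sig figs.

carbon steel: temperature factor f = +0.150·(-19.1) = -2.8650
  Pd branch = 1.77·Pd^0.52·e^(0.02·RH+f) = 1.46 μm/a
  Cl⁻ term: 0.102·323.2^0.62·exp(0.033·56+0.04·-9.1) = 16.18
  r_corr = 1.46 + 16.18 = 17.64 μm/a
Power-law: D(2) = r_corr · 2^0.523
  D(2) = 17.64 × 2^0.523 = 17.64 × 1.437 = 25.35 μm

D(2) = 25.3 μm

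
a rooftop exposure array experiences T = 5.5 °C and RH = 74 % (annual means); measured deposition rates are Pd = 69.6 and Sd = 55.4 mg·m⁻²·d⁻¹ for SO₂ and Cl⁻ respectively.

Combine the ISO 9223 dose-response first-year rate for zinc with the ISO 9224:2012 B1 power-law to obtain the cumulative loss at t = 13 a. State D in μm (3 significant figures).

D(13) = 21.0 μm

zinc: f(T) = +0.038·(T−10) [T≤10 °C] = -0.1710
  SO₂ term: 0.0129·69.6^0.44·exp(0.046·74-0.1710) = 2.115
  Sd branch = 0.0175·Sd^0.57·e^(0.008·RH+0.085·T) = 0.4977 μm/a
  r_corr = 2.115 + 0.4977 = 2.613 μm/a
ISO 9224: D(t) = r_corr · t^b with b = 0.813 (zinc, B1)
  D(13) = 2.613 × 13^0.813 = 2.613 × 8.047 = 21.03 μm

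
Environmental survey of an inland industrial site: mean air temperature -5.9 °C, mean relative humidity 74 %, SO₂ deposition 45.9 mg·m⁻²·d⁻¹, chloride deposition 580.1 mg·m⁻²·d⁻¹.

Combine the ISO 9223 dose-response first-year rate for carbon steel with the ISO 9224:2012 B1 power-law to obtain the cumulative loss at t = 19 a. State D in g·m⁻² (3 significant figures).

carbon steel: T≤10 °C ⇒ hinge +0.150·(-5.9−10) = -2.3850
  SO₂ term: 1.77·45.9^0.52·exp(0.02·74-2.3850) = 5.237
  Cl⁻ term: 0.102·580.1^0.62·exp(0.033·74+0.04·-5.9) = 47.87
  r_corr = 5.237 + 47.87 = 53.1 μm/a
Long-term exponent b (ISO 9224 Table 2, B1) = 0.523
  D(19) = 53.1 × 19^0.523 = 53.1 × 4.664 = 247.7 μm
  Mass loss = 247.7 μm × 7.85 g/cm³ = 1944 g·m⁻²

D(19) = 1.94e+03 g·m⁻²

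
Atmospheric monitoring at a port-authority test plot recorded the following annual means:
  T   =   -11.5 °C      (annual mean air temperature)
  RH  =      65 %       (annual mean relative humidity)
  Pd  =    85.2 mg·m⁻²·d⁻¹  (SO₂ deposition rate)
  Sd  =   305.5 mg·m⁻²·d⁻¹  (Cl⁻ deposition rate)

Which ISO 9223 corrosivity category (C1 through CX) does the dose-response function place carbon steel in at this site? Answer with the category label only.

carbon steel: f(T) = +0.150·(T−10) [T≤10 °C] = -3.2250
  sulphur-dioxide contribution → 2.605 μm/a
  chloride contribution → 19.1 μm/a
  ⇒ r_corr(carbon steel) = 21.71 μm/a
21.7 μm/a falls in (1.3, 25] for carbon steel → category C2

C2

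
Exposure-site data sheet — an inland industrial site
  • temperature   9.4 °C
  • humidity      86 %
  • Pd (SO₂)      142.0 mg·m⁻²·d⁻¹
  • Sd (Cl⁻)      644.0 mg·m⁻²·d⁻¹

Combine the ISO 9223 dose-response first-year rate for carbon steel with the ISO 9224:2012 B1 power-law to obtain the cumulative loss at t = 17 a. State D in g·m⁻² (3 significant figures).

carbon steel: f(T) = +0.150·(T−10) [T≤10 °C] = -0.0900
  SO₂ term: 1.77·142.0^0.52·exp(0.02·86-0.0900) = 118.9
  Cl⁻ term: 0.102·644.0^0.62·exp(0.033·86+0.04·9.4) = 139.9
  r_corr = 118.9 + 139.9 = 258.8 μm/a
Long-term exponent b (ISO 9224 Table 2, B1) = 0.523
  D(17) = 258.8 × 17^0.523 = 258.8 × 4.401 = 1139 μm
  Mass loss = 1139 μm × 7.85 g/cm³ = 8941 g·m⁻²

D(17) = 8.94e+03 g·m⁻²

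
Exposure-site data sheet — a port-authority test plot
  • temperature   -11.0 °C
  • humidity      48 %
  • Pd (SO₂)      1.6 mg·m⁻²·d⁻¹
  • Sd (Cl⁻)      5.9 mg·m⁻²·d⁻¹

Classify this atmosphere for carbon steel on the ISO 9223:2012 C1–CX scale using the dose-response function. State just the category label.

C1

carbon steel: T≤10 °C ⇒ hinge +0.150·(-11.0−10) = -3.1500
  SO₂ term: 1.77·1.6^0.52·exp(0.02·48-3.1500) = 0.2529
  Sd branch = 0.102·Sd^0.62·e^(0.033·RH+0.04·T) = 0.9624 μm/a
  sum: 0.2529 + 0.9624 → r_corr = 1.215 μm/a
1.22 μm/a falls in (0, 1.3] for carbon steel → category C1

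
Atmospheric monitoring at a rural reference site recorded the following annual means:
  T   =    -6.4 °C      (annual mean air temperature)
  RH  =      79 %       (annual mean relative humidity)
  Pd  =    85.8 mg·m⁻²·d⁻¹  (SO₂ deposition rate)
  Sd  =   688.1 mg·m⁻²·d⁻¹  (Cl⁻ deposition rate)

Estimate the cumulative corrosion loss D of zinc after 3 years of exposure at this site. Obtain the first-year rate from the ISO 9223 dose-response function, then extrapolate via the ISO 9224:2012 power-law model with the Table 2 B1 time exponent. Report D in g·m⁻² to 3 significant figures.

D(3) = 46.2 g·m⁻²

zinc: f(T) = +0.038·(T−10) [T≤10 °C] = -0.6232
  Pd branch = 0.0129·Pd^0.44·e^(0.046·RH+f) = 1.857 μm/a
  Cl⁻ term: 0.0175·688.1^0.57·exp(0.008·79+0.085·-6.4) = 0.792
  r_corr = 1.857 + 0.792 = 2.649 μm/a
Power-law: D(3) = r_corr · 3^0.813
  D(3) = 2.649 × 3^0.813 = 2.649 × 2.443 = 6.472 μm
  Mass loss = 6.472 μm × 7.14 g/cm³ = 46.21 g·m⁻²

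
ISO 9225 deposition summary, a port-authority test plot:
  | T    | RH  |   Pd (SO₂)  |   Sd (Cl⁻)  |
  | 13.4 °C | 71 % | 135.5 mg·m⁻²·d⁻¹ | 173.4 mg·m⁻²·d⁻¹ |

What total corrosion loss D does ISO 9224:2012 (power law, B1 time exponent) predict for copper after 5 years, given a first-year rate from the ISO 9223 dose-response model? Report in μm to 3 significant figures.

copper: f(T) = -0.080·(T−10) [T>10 °C] = -0.2720
  SO₂ term: 0.0053·135.5^0.26·exp(0.059·71-0.2720) = 0.9544
  Cl⁻ term: 0.01025·173.4^0.27·exp(0.036·71+0.049·13.4) = 1.024
  r_corr = 0.9544 + 1.024 = 1.979 μm/a
ISO 9224: D(t) = r_corr · t^b with b = 0.667 (copper, B1)
  D(5) = 1.979 × 5^0.667 = 1.979 × 2.926 = 5.789 μm

D(5) = 5.79 μm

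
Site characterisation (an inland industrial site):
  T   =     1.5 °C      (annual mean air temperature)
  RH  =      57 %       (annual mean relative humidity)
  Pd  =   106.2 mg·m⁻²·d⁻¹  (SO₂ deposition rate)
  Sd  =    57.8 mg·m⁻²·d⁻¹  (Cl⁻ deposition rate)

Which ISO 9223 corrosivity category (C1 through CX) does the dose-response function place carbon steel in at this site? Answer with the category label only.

carbon steel: T≤10 °C ⇒ hinge +0.150·(1.5−10) = -1.2750
  SO₂ term: 1.77·106.2^0.52·exp(0.02·57-1.2750) = 17.5
  Cl⁻ term: 0.102·57.8^0.62·exp(0.033·57+0.04·1.5) = 8.789
  r_corr = 17.5 + 8.789 = 26.29 μm/a
Category bounds: 25…50 μm/a bracket r_corr ⇒ C3

C3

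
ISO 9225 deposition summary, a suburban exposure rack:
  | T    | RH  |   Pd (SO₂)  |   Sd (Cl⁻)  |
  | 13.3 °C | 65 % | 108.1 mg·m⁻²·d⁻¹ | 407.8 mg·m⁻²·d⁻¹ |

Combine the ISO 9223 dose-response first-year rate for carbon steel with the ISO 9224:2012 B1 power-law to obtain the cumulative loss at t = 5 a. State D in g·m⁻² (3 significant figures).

D(5) = 2.25e+03 g·m⁻²

carbon steel: temperature factor f = -0.054·(3.3) = -0.1782
  sulphur-dioxide contribution → 62.05 μm/a
  chloride contribution → 61.61 μm/a
  ⇒ r_corr(carbon steel) = 123.7 μm/a
Long-term exponent b (ISO 9224 Table 2, B1) = 0.523
  D(5) = 123.7 × 5^0.523 = 123.7 × 2.32 = 287 μm
  Mass loss = 287 μm × 7.85 g/cm³ = 2253 g·m⁻²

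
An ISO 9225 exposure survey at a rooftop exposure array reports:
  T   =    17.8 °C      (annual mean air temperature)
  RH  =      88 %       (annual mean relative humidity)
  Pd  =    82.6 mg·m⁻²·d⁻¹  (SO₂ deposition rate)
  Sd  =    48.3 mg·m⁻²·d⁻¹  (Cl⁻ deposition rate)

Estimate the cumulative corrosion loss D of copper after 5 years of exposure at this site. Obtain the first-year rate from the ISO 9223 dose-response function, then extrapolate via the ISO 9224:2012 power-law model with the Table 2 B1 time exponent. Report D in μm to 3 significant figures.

copper: f(T) = -0.080·(T−10) [T>10 °C] = -0.6240
  Pd branch = 0.0053·Pd^0.26·e^(0.059·RH+f) = 1.609 μm/a
  Sd branch = 0.01025·Sd^0.27·e^(0.036·RH+0.049·T) = 1.66 μm/a
  r_corr = 1.609 + 1.66 = 3.269 μm/a
ISO 9224: D(t) = r_corr · t^b with b = 0.667 (copper, B1)
  D(5) = 3.269 × 5^0.667 = 3.269 × 2.926 = 9.563 μm

D(5) = 9.56 μm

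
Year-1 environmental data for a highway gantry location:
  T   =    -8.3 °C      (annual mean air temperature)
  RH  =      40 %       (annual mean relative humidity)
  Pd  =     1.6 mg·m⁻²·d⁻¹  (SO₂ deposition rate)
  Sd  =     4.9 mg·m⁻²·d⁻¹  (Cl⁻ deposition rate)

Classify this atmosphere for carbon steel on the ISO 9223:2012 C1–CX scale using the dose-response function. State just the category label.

C1

carbon steel: T≤10 °C ⇒ hinge +0.150·(-8.3−10) = -2.7450
  Pd branch = 1.77·Pd^0.52·e^(0.02·RH+f) = 0.3232 μm/a
  Cl⁻ term: 0.102·4.9^0.62·exp(0.033·40+0.04·-8.3) = 0.7338
  r_corr = 0.3232 + 0.7338 = 1.057 μm/a
ISO 9223 Table 2 (carbon steel): 0 < 1.06 ≤ 1.3 μm/a ⇒ C1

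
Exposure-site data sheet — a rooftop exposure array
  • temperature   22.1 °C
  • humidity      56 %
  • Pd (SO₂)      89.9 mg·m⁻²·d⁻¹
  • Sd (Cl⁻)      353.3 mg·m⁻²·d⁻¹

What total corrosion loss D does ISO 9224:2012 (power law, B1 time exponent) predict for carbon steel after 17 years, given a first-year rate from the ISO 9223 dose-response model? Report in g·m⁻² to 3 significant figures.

D(17) = 3.07e+03 g·m⁻²

carbon steel: temperature factor f = -0.054·(12.1) = -0.6534
  Pd branch = 1.77·Pd^0.52·e^(0.02·RH+f) = 29.28 μm/a
  Sd branch = 0.102·Sd^0.62·e^(0.033·RH+0.04·T) = 59.56 μm/a
  sum: 29.28 + 59.56 → r_corr = 88.84 μm/a
Power-law: D(17) = r_corr · 17^0.523
  D(17) = 88.84 × 17^0.523 = 88.84 × 4.401 = 391 μm
  Mass loss = 391 μm × 7.85 g/cm³ = 3069 g·m⁻²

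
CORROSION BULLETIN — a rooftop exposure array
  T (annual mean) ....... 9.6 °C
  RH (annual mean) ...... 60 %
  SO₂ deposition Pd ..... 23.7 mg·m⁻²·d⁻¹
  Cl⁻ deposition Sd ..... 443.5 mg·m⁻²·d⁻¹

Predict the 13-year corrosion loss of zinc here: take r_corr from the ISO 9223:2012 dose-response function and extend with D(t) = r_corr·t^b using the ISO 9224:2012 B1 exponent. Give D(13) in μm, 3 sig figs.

zinc: f(T) = +0.038·(T−10) [T≤10 °C] = -0.0152
  Pd branch = 0.0129·Pd^0.44·e^(0.046·RH+f) = 0.8082 μm/a
  Sd branch = 0.0175·Sd^0.57·e^(0.008·RH+0.085·T) = 2.064 μm/a
  sum: 0.8082 + 2.064 → r_corr = 2.872 μm/a
Long-term exponent b (ISO 9224 Table 2, B1) = 0.813
  D(13) = 2.872 × 13^0.813 = 2.872 × 8.047 = 23.11 μm

D(13) = 23.1 μm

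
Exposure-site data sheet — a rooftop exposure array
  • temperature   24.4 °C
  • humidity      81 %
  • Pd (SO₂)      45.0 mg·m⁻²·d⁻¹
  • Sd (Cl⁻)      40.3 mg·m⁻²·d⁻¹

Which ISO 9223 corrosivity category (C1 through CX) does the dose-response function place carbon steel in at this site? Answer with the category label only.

carbon steel: temperature factor f = -0.054·(14.4) = -0.7776
  Pd branch = 1.77·Pd^0.52·e^(0.02·RH+f) = 29.75 μm/a
  Sd branch = 0.102·Sd^0.62·e^(0.033·RH+0.04·T) = 38.78 μm/a
  sum: 29.75 + 38.78 → r_corr = 68.53 μm/a
ISO 9223 Table 2 (carbon steel): 50 < 68.5 ≤ 80 μm/a ⇒ C4

C4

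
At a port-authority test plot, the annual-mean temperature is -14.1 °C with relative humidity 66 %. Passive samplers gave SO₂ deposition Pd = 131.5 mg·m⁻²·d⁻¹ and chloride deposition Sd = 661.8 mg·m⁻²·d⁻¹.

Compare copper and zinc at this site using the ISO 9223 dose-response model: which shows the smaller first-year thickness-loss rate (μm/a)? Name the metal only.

copper: T≤10 °C ⇒ hinge +0.126·(-14.1−10) = -3.0366
  Pd branch = 0.0053·Pd^0.26·e^(0.059·RH+f) = 0.04442 μm/a
  Sd branch = 0.01025·Sd^0.27·e^(0.036·RH+0.049·T) = 0.3193 μm/a
  sum: 0.04442 + 0.3193 → r_corr = 0.3637 μm/a
zinc: T≤10 °C ⇒ hinge +0.038·(-14.1−10) = -0.9158
  SO₂ term: 0.0129·131.5^0.44·exp(0.046·66-0.9158) = 0.9198
  Sd branch = 0.0175·Sd^0.57·e^(0.008·RH+0.085·T) = 0.3628 μm/a
  sum: 0.9198 + 0.3628 → r_corr = 1.283 μm/a
Ordering by μm/a: zinc (1.28) > copper (0.364)

copper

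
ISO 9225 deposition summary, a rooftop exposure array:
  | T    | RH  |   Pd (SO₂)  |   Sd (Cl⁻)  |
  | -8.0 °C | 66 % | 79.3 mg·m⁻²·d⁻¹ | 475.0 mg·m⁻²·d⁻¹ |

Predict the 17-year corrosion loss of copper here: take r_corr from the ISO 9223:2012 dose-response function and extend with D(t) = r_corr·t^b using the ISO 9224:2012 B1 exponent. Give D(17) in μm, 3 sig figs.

copper: temperature factor f = +0.126·(-18.0) = -2.2680
  SO₂ term: 0.0053·79.3^0.26·exp(0.059·66-2.2680) = 0.08399
  Sd branch = 0.01025·Sd^0.27·e^(0.036·RH+0.049·T) = 0.3936 μm/a
  r_corr = 0.08399 + 0.3936 = 0.4776 μm/a
Power-law: D(17) = r_corr · 17^0.667
  D(17) = 0.4776 × 17^0.667 = 0.4776 × 6.618 = 3.161 μm

D(17) = 3.16 μm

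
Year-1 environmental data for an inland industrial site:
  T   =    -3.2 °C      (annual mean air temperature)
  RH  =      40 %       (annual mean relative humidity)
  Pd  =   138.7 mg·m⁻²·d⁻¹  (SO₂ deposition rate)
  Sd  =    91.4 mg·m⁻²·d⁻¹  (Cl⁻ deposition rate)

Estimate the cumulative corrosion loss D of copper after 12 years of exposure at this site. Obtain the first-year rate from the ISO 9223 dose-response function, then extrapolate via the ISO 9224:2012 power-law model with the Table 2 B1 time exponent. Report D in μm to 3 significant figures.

D(12) = 0.858 μm

copper: f(T) = +0.126·(T−10) [T≤10 °C] = -1.6632
  sulphur-dioxide contribution → 0.03836 μm/a
  chloride contribution → 0.1252 μm/a
  ⇒ r_corr(copper) = 0.1635 μm/a
Long-term exponent b (ISO 9224 Table 2, B1) = 0.667
  D(12) = 0.1635 × 12^0.667 = 0.1635 × 5.246 = 0.8578 μm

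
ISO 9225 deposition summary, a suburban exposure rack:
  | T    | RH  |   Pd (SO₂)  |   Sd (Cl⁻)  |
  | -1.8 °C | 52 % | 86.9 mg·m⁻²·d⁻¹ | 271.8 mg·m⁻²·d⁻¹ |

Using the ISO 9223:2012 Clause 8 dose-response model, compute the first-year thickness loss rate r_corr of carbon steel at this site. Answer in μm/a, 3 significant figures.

r_corr = 25.7 μm/a

carbon steel: f(T) = +0.150·(T−10) [T≤10 °C] = -1.7700
  SO₂ term: 1.77·86.9^0.52·exp(0.02·52-1.7700) = 8.694
  Sd branch = 0.102·Sd^0.62·e^(0.033·RH+0.04·T) = 17.05 μm/a
  r_corr = 8.694 + 17.05 = 25.75 μm/a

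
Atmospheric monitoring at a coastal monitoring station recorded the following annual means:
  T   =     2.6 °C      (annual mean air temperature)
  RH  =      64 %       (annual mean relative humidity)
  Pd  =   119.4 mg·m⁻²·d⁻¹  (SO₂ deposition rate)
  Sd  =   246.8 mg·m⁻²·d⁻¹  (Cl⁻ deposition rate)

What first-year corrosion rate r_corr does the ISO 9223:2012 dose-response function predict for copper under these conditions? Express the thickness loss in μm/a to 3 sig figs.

copper: f(T) = +0.126·(T−10) [T≤10 °C] = -0.9324
  sulphur-dioxide contribution → 0.3157 μm/a
  chloride contribution → 0.5159 μm/a
  total first-year rate 0.8316 μm/a

r_corr = 0.832 μm/a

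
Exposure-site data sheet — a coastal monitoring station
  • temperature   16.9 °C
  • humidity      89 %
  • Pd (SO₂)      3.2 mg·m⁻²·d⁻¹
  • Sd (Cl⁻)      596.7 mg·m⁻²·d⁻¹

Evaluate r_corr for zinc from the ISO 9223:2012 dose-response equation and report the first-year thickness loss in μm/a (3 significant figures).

zinc: temperature factor f = -0.071·(6.9) = -0.4899
  Pd branch = 0.0129·Pd^0.44·e^(0.046·RH+f) = 0.7909 μm/a
  Cl⁻ term: 0.0175·596.7^0.57·exp(0.008·89+0.085·16.9) = 5.732
  sum: 0.7909 + 5.732 → r_corr = 6.523 μm/a

r_corr = 6.52 μm/a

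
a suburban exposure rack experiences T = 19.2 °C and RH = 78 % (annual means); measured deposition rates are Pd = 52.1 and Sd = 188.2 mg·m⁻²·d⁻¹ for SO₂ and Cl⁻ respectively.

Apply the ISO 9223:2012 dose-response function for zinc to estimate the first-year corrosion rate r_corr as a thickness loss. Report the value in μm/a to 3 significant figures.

r_corr = 4.69 μm/a

zinc: f(T) = -0.071·(T−10) [T>10 °C] = -0.6532
  Pd branch = 0.0129·Pd^0.44·e^(0.046·RH+f) = 1.382 μm/a
  Cl⁻ term: 0.0175·188.2^0.57·exp(0.008·78+0.085·19.2) = 3.306
  sum: 1.382 + 3.306 → r_corr = 4.688 μm/a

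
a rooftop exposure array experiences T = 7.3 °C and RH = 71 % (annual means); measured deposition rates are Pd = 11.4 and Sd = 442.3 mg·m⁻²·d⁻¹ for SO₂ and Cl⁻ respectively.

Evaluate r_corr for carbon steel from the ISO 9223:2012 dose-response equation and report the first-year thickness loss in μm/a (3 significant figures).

carbon steel: f(T) = +0.150·(T−10) [T≤10 °C] = -0.4050
  Pd branch = 1.77·Pd^0.52·e^(0.02·RH+f) = 17.31 μm/a
  Sd branch = 0.102·Sd^0.62·e^(0.033·RH+0.04·T) = 62.13 μm/a
  r_corr = 17.31 + 62.13 = 79.44 μm/a

r_corr = 79.4 μm/a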